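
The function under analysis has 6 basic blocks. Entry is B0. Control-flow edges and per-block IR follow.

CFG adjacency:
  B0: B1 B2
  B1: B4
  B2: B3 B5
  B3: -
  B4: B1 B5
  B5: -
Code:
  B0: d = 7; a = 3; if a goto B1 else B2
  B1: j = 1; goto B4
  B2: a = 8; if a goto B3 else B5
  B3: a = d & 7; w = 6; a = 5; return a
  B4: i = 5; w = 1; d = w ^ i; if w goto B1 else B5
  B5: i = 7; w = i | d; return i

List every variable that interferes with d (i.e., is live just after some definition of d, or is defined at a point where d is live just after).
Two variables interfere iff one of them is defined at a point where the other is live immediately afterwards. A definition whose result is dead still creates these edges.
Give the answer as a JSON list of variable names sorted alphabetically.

Block summaries:
  B0: def={a,d} ue=∅
  B1: def={j} ue=∅
  B2: def={a} ue=∅
  B3: def={a,w} ue={d}
  B4: def={d,i,w} ue=∅
  B5: def={i,w} ue={d}

Backward fixpoint:
  B0 li=∅ lo={d}
  B1 li=∅ lo=∅
  B2 li={d} lo={d}
  B3 li={d} lo=∅
  B4 li=∅ lo={d}
  B5 li={d} lo=∅

Interfere edges:
  a — {d}
  d — {a,i,w}
  i — {d,w}
  j — ∅
  w — {d,i}

N(d) = ["a", "i", "w"]

Answer: ["a", "i", "w"]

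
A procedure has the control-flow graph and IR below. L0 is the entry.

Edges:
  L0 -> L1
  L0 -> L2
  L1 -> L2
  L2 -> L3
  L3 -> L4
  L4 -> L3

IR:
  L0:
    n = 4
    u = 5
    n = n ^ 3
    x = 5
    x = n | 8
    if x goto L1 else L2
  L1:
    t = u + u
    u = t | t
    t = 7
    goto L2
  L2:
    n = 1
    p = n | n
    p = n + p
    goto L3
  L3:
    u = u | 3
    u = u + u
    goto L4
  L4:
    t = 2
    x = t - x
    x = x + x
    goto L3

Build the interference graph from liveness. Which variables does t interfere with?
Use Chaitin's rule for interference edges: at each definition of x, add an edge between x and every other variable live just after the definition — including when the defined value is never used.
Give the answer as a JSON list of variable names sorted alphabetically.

Answer: ["u", "x"]

Derivation:
Per-block:
  L0 def {n,u,x} use ∅
  L1 def {t,u} use {u}
  L2 def {n,p} use ∅
  L3 def {u} use {u}
  L4 def {t,x} use {x}

Liveness:
  live L0: ∅→{u,x}
  live L1: {u,x}→{u,x}
  live L2: {u,x}→{u,x}
  live L3: {u,x}→{u,x}
  live L4: {u,x}→{u,x}

Conflict graph:
  n — {p,u,x}
  p — {n,u,x}
  t — {u,x}
  u — {n,p,t,x}
  x — {n,p,t,u}

N(t) = ["u", "x"]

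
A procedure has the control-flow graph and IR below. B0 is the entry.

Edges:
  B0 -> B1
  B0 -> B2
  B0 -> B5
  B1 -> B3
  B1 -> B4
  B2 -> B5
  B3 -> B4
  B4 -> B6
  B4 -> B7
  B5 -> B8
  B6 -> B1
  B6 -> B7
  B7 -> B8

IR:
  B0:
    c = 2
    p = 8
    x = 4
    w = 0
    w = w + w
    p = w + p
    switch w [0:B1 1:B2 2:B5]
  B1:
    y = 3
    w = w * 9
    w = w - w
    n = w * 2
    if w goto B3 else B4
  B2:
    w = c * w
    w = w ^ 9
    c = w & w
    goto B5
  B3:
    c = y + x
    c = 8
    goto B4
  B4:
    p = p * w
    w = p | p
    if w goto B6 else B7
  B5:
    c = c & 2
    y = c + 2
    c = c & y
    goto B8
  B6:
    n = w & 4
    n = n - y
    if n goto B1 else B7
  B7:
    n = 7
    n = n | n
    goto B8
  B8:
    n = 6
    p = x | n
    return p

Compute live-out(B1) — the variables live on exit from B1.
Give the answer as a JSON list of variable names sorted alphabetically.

Answer: ["p", "w", "x", "y"]

Derivation:
Block summaries:
  B0 def {c,p,w,x} use ∅
  B1 def {n,w,y} use {w}
  B2 def {c,w} use {c,w}
  B3 def {c} use {x,y}
  B4 def {p,w} use {p,w}
  B5 def {c,y} use {c}
  B6 def {n} use {w,y}
  B7 def {n} use ∅
  B8 def {n,p} use {x}

Live sets:
  B0 li=∅ lo={c,p,w,x}
  B1 li={p,w,x} lo={p,w,x,y}
  B2 li={c,w,x} lo={c,x}
  B3 li={p,w,x,y} lo={p,w,x,y}
  B4 li={p,w,x,y} lo={p,w,x,y}
  B5 li={c,x} lo={x}
  B6 li={p,w,x,y} lo={p,w,x}
  B7 li={x} lo={x}
  B8 li={x} lo=∅

live-out(B1) = ["p", "w", "x", "y"]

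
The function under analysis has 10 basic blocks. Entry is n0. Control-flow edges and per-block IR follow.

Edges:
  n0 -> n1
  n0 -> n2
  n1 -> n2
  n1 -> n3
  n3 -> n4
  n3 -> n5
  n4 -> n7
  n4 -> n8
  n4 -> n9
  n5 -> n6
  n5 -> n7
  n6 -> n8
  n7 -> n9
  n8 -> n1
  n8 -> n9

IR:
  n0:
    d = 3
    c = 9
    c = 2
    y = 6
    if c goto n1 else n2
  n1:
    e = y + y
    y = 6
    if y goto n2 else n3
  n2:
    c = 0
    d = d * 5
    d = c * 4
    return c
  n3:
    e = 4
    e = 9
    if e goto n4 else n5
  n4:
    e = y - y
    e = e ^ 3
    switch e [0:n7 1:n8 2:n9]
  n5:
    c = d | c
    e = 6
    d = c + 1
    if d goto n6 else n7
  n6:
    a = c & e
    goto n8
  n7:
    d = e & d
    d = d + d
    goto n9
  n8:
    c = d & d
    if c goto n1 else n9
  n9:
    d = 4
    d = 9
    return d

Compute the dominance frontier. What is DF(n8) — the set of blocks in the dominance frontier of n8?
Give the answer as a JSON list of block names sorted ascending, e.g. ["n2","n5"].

Answer: ["n1", "n9"]

Working:
idom tree: n1←n0 n2←n0 n3←n1 n4←n3 n5←n3 n6←n5 n7←n3 n8←n3 n9←n3
Join-block Dom:
  n1: preds {n0,n8}: {n0} ∩ {n0,n1,n3,n8} = {n0}; idom=n0
  n2: preds {n0,n1}: {n0} ∩ {n0,n1} = {n0}; idom=n0
  n7: preds {n4,n5}: {n0,n1,n3,n4} ∩ {n0,n1,n3,n5} = {n0,n1,n3}; idom=n3
  n8: preds {n4,n6}: {n0,n1,n3,n4} ∩ {n0,n1,n3,n5,n6} = {n0,n1,n3}; idom=n3
  n9: preds {n4,n7,n8}: {n0,n1,n3,n4} ∩ {n0,n1,n3,n7} ∩ {n0,n1,n3,n8} = {n0,n1,n3}; idom=n3

DF walk-up:
  n1←n0: walk · to n0
  n1←n8: walk n8→n3→n1 to n0
  n2←n0: walk · to n0
  n2←n1: walk n1 to n0
  n7←n4: walk n4 to n3
  n7←n5: walk n5 to n3
  n8←n4: walk n4 to n3
  n8←n6: walk n6→n5 to n3
  n9←n4: walk n4 to n3
  n9←n7: walk n7 to n3
  n9←n8: walk n8 to n3
  n0: DF=∅
  n1: DF={n1,n2}
  n2: DF=∅
  n3: DF={n1}
  n4: DF={n7,n8,n9}
  n5: DF={n7,n8}
  n6: DF={n8}
  n7: DF={n9}
  n8: DF={n1,n9}
  n9: DF=∅

DF(n8) = ["n1", "n9"]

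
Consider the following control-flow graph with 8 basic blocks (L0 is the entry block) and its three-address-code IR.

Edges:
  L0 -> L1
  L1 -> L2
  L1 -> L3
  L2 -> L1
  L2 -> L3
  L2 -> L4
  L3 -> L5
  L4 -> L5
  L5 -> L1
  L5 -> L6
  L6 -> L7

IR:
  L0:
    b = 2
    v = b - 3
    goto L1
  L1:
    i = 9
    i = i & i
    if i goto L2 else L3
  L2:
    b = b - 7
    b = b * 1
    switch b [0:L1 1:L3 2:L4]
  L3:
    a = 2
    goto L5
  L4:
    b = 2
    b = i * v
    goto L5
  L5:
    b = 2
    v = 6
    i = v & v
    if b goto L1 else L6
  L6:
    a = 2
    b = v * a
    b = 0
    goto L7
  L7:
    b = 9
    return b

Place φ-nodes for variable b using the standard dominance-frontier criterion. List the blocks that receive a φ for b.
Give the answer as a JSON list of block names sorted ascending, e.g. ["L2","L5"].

idom tree: L1←L0 L2←L1 L3←L1 L4←L2 L5←L1 L6←L5 L7←L6
Join-block Dom:
  L1: preds {L0,L2,L5}: {L0} ∩ {L0,L1,L2} ∩ {L0,L1,L5} = {L0}; idom=L0
  L3: preds {L1,L2}: {L0,L1} ∩ {L0,L1,L2} = {L0,L1}; idom=L1
  L5: preds {L3,L4}: {L0,L1,L3} ∩ {L0,L1,L2,L4} = {L0,L1}; idom=L1

Frontier:
  join L1 pred L0: · stop@L0
  join L1 pred L2: L2→L1 stop@L0
  join L1 pred L5: L5→L1 stop@L0
  join L3 pred L1: · stop@L1
  join L3 pred L2: L2 stop@L1
  join L5 pred L3: L3 stop@L1
  join L5 pred L4: L4→L2 stop@L1
  L0 → ∅
  L1 → {L1}
  L2 → {L1,L3,L5}
  L3 → {L5}
  L4 → {L5}
  L5 → {L1}
  L6 → ∅
  L7 → ∅

φ for b: defs {L0,L2,L4,L5,L6,L7}
  DF⁺ = {L1,L3,L5}

Answer: ["L1", "L3", "L5"]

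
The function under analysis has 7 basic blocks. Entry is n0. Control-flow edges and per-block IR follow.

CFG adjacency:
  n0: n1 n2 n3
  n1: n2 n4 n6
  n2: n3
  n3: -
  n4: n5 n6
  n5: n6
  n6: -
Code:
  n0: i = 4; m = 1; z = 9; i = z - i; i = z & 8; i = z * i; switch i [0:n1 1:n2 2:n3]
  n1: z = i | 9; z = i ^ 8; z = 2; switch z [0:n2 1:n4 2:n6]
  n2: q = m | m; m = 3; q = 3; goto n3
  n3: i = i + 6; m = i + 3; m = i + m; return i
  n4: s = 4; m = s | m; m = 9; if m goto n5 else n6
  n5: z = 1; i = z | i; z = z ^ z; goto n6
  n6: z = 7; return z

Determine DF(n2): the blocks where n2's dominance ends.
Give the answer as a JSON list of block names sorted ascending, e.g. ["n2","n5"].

Answer: ["n3"]

Working:
idom tree: n1←n0 n2←n0 n3←n0 n4←n1 n5←n4 n6←n1
Join-block Dom:
  n2: preds {n0,n1}: {n0} ∩ {n0,n1} = {n0}; idom=n0
  n3: preds {n0,n2}: {n0} ∩ {n0,n2} = {n0}; idom=n0
  n6: preds {n1,n4,n5}: {n0,n1} ∩ {n0,n1,n4} ∩ {n0,n1,n4,n5} = {n0,n1}; idom=n1

DF derivation:
  n2←n0: walk · to n0
  n2←n1: walk n1 to n0
  n3←n0: walk · to n0
  n3←n2: walk n2 to n0
  n6←n1: walk · to n1
  n6←n4: walk n4 to n1
  n6←n5: walk n5→n4 to n1
  n0: DF=∅
  n1: DF={n2}
  n2: DF={n3}
  n3: DF=∅
  n4: DF={n6}
  n5: DF={n6}
  n6: DF=∅

DF(n2) = ["n3"]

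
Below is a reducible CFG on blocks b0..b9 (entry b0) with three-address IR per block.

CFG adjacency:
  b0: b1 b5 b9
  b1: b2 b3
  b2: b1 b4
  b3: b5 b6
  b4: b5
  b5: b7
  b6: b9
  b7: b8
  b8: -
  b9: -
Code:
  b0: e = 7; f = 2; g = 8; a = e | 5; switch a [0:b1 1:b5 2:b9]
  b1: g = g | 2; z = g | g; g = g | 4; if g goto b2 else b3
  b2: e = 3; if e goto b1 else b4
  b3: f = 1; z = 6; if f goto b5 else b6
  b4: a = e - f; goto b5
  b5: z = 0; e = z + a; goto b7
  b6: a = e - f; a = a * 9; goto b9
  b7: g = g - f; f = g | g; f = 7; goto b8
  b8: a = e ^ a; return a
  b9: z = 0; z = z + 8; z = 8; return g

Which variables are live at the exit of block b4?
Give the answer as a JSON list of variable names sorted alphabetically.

Answer: ["a", "f", "g"]

Working:
Per-block:
  b0: {a,e,f,g} / ∅
  b1: {g,z} / {g}
  b2: {e} / ∅
  b3: {f,z} / ∅
  b4: {a} / {e,f}
  b5: {e,z} / {a}
  b6: {a} / {e,f}
  b7: {f,g} / {f,g}
  b8: {a} / {a,e}
  b9: {z} / {g}

Live sets:
  live b0: ∅→{a,e,f,g}
  live b1: {a,e,f,g}→{a,e,f,g}
  live b2: {a,f,g}→{a,e,f,g}
  live b3: {a,e,g}→{a,e,f,g}
  live b4: {e,f,g}→{a,f,g}
  live b5: {a,f,g}→{a,e,f,g}
  live b6: {e,f,g}→{g}
  live b7: {a,e,f,g}→{a,e}
  live b8: {a,e}→∅
  live b9: {g}→∅

live-out(b4) = ["a", "f", "g"]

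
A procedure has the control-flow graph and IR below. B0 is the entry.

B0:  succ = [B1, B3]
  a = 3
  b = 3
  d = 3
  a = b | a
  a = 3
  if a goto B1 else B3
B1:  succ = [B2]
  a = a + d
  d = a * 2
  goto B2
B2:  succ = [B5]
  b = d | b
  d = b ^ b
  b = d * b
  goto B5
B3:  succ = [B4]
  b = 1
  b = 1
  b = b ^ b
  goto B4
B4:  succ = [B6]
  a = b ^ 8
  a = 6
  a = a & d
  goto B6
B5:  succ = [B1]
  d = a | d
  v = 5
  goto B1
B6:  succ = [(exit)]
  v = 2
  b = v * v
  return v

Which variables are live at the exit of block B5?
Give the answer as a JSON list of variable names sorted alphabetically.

def/use:
  B0: def={a,b,d} ue=∅
  B1: def={a,d} ue={a,d}
  B2: def={b,d} ue={b,d}
  B3: def={b} ue=∅
  B4: def={a} ue={b,d}
  B5: def={d,v} ue={a,d}
  B6: def={b,v} ue=∅

Liveness:
  live B0: ∅→{a,b,d}
  live B1: {a,b,d}→{a,b,d}
  live B2: {a,b,d}→{a,b,d}
  live B3: {d}→{b,d}
  live B4: {b,d}→∅
  live B5: {a,b,d}→{a,b,d}
  live B6: ∅→∅

live-out(B5) = ["a", "b", "d"]

Answer: ["a", "b", "d"]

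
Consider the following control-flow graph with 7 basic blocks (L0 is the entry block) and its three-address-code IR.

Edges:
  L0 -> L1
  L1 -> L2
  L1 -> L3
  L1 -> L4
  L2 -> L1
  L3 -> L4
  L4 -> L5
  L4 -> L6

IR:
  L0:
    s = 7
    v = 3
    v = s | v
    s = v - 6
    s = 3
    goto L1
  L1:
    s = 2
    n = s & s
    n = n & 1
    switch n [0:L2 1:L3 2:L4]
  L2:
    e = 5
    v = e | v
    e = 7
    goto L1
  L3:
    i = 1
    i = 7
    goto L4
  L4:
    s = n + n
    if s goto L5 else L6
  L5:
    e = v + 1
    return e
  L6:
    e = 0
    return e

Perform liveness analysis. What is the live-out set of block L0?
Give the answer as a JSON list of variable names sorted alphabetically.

Per-block:
  L0: {s,v} / ∅
  L1: {n,s} / ∅
  L2: {e,v} / {v}
  L3: {i} / ∅
  L4: {s} / {n}
  L5: {e} / {v}
  L6: {e} / ∅

Live sets:
  live L0: ∅→{v}
  live L1: {v}→{n,v}
  live L2: {v}→{v}
  live L3: {n,v}→{n,v}
  live L4: {n,v}→{v}
  live L5: {v}→∅
  live L6: ∅→∅

live-out(L0) = ["v"]

Answer: ["v"]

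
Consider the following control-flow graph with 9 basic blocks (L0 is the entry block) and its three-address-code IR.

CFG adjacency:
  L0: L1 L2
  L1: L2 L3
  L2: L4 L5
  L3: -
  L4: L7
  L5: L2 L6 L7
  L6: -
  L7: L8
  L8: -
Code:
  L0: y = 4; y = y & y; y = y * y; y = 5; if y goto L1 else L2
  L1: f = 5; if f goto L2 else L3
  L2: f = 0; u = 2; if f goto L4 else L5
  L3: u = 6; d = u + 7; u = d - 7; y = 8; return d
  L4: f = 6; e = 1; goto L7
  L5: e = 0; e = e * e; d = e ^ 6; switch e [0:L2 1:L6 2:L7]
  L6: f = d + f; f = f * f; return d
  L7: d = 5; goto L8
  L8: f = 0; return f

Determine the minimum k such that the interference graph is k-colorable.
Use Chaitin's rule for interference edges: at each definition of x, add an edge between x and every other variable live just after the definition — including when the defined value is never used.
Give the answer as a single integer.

def/use:
  L0 def {y} use ∅
  L1 def {f} use ∅
  L2 def {f,u} use ∅
  L3 def {d,u,y} use ∅
  L4 def {e,f} use ∅
  L5 def {d,e} use ∅
  L6 def {f} use {d,f}
  L7 def {d} use ∅
  L8 def {f} use ∅

Live sets:
  L0: in=∅ out=∅
  L1: in=∅ out=∅
  L2: in=∅ out={f}
  L3: in=∅ out=∅
  L4: in=∅ out=∅
  L5: in={f} out={d,f}
  L6: in={d,f} out=∅
  L7: in=∅ out=∅
  L8: in=∅ out=∅

Interference:
  d — {e,f,u,y}
  e — {d,f}
  f — {d,e,u}
  u — {d,f}
  y — {d}

Registers:
  {d,e,f} pairwise interfere (3-clique) ⇒ χ ≥ 3
  3-colouring: c0={d}  c1={f,y}  c2={e,u}
  χ = 3

Answer: 3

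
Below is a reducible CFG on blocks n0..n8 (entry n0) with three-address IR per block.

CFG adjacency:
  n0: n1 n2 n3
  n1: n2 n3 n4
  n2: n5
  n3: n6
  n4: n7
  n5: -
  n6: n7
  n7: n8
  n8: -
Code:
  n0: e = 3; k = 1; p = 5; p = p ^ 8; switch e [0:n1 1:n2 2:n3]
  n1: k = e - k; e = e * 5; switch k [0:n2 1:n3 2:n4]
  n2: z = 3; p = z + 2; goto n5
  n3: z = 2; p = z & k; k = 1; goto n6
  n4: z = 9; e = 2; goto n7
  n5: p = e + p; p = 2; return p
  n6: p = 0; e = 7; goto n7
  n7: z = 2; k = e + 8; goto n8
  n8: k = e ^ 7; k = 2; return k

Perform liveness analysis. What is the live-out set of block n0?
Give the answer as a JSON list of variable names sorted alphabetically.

Answer: ["e", "k"]

Derivation:
Per-block:
  n0: {e,k,p} / ∅
  n1: {e,k} / {e,k}
  n2: {p,z} / ∅
  n3: {k,p,z} / {k}
  n4: {e,z} / ∅
  n5: {p} / {e,p}
  n6: {e,p} / ∅
  n7: {k,z} / {e}
  n8: {k} / {e}

Backward fixpoint:
  live n0: ∅→{e,k}
  live n1: {e,k}→{e,k}
  live n2: {e}→{e,p}
  live n3: {k}→∅
  live n4: ∅→{e}
  live n5: {e,p}→∅
  live n6: ∅→{e}
  live n7: {e}→{e}
  live n8: {e}→∅

live-out(n0) = ["e", "k"]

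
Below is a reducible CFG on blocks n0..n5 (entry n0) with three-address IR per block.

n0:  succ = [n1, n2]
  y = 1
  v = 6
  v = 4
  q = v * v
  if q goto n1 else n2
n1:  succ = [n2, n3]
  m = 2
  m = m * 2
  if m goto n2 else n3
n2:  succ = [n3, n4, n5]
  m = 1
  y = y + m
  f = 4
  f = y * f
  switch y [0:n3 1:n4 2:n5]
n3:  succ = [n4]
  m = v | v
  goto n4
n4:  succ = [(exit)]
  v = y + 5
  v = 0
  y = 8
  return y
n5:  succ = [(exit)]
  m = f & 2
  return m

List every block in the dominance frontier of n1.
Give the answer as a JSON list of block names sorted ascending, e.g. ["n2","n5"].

idom tree: n1←n0 n2←n0 n3←n0 n4←n0 n5←n2
Dom∩ at merges:
  n2: preds {n0,n1}: {n0} ∩ {n0,n1} = {n0}; idom=n0
  n3: preds {n1,n2}: {n0,n1} ∩ {n0,n2} = {n0}; idom=n0
  n4: preds {n2,n3}: {n0,n2} ∩ {n0,n3} = {n0}; idom=n0

DF walk-up:
  join n2 pred n0: · stop@n0
  join n2 pred n1: n1 stop@n0
  join n3 pred n1: n1 stop@n0
  join n3 pred n2: n2 stop@n0
  join n4 pred n2: n2 stop@n0
  join n4 pred n3: n3 stop@n0
  DF(n0)=∅
  DF(n1)={n2,n3}
  DF(n2)={n3,n4}
  DF(n3)={n4}
  DF(n4)=∅
  DF(n5)=∅

DF(n1) = ["n2", "n3"]

Answer: ["n2", "n3"]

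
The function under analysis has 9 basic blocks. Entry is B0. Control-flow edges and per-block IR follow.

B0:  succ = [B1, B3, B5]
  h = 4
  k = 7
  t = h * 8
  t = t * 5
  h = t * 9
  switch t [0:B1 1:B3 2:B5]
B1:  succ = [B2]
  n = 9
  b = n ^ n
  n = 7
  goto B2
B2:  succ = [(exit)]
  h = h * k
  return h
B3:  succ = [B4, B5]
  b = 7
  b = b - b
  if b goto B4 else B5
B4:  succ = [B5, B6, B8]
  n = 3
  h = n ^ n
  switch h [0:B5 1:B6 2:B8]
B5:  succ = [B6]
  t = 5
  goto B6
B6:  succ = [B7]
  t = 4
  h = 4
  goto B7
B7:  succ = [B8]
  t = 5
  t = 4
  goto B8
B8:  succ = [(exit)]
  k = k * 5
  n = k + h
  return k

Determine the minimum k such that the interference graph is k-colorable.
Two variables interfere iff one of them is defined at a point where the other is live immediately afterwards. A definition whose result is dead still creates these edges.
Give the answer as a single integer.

Per-block:
  B0: def={h,k,t} ue=∅
  B1: def={b,n} ue=∅
  B2: def={h} ue={h,k}
  B3: def={b} ue=∅
  B4: def={h,n} ue=∅
  B5: def={t} ue=∅
  B6: def={h,t} ue=∅
  B7: def={t} ue=∅
  B8: def={k,n} ue={h,k}

Live sets:
  live B0: ∅→{h,k}
  live B1: {h,k}→{h,k}
  live B2: {h,k}→∅
  live B3: {k}→{k}
  live B4: {k}→{h,k}
  live B5: {k}→{k}
  live B6: {k}→{h,k}
  live B7: {h,k}→{h,k}
  live B8: {h,k}→∅

Conflict graph:
  b — {h,k}
  h — {b,k,n,t}
  k — {b,h,n,t}
  n — {h,k}
  t — {h,k}

Registers:
  {b,h,k} pairwise interfere (3-clique) ⇒ χ ≥ 3
  3-colouring: r0={h}  r1={k}  r2={b,n,t}
  χ = 3

Answer: 3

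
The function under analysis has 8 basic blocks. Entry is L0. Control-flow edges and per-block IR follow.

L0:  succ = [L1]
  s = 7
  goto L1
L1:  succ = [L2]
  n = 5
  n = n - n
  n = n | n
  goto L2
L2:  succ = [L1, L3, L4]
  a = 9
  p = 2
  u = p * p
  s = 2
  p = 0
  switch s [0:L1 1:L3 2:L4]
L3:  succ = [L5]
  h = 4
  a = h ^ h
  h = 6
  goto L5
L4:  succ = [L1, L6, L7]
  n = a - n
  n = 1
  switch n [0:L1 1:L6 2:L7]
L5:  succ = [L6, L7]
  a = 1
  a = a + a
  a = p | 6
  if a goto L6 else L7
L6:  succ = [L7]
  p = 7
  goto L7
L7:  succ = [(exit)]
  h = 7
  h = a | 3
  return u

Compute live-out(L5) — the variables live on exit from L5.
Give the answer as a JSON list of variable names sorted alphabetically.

Answer: ["a", "u"]

Analysis:
Block summaries:
  L0: def={s} ue=∅
  L1: def={n} ue=∅
  L2: def={a,p,s,u} ue=∅
  L3: def={a,h} ue=∅
  L4: def={n} ue={a,n}
  L5: def={a} ue={p}
  L6: def={p} ue=∅
  L7: def={h} ue={a,u}

Liveness:
  L0 li=∅ lo=∅
  L1 li=∅ lo={n}
  L2 li={n} lo={a,n,p,u}
  L3 li={p,u} lo={p,u}
  L4 li={a,n,u} lo={a,u}
  L5 li={p,u} lo={a,u}
  L6 li={a,u} lo={a,u}
  L7 li={a,u} lo=∅

live-out(L5) = ["a", "u"]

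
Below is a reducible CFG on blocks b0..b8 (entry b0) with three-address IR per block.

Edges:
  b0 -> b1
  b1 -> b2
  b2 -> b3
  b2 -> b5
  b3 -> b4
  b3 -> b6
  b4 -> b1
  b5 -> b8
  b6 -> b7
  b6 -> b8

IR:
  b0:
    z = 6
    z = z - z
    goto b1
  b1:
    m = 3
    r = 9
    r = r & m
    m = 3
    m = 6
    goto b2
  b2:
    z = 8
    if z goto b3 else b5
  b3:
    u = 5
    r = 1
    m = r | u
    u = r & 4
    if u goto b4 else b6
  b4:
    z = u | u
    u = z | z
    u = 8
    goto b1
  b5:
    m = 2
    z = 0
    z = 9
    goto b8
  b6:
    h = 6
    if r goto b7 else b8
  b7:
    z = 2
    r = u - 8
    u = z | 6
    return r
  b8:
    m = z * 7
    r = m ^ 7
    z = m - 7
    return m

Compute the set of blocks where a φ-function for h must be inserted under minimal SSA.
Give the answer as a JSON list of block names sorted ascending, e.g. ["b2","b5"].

Answer: ["b8"]

Analysis:
idom tree: b1←b0 b2←b1 b3←b2 b4←b3 b5←b2 b6←b3 b7←b6 b8←b2
Join-block Dom:
  b1: preds {b0,b4}: {b0} ∩ {b0,b1,b2,b3,b4} = {b0}; idom=b0
  b8: preds {b5,b6}: {b0,b1,b2,b5} ∩ {b0,b1,b2,b3,b6} = {b0,b1,b2}; idom=b2

DF walk-up:
  b1←b0: walk · to b0
  b1←b4: walk b4→b3→b2→b1 to b0
  b8←b5: walk b5 to b2
  b8←b6: walk b6→b3 to b2
  b0: DF=∅
  b1: DF={b1}
  b2: DF={b1}
  b3: DF={b1,b8}
  b4: DF={b1}
  b5: DF={b8}
  b6: DF={b8}
  b7: DF=∅
  b8: DF=∅

φ for h: defs {b6}
  DF⁺ = {b8}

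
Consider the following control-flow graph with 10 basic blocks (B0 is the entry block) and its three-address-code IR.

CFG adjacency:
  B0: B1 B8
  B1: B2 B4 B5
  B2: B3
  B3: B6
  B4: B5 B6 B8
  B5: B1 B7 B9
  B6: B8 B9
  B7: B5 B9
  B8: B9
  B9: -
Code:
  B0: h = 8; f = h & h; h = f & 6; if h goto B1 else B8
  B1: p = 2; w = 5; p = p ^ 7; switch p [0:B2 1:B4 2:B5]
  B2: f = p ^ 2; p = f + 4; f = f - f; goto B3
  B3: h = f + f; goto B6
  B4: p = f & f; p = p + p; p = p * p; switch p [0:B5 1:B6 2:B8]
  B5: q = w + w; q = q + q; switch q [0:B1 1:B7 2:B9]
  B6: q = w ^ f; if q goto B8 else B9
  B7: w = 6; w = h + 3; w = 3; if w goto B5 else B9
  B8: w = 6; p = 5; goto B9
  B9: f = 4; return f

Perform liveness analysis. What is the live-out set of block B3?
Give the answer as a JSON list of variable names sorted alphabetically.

def/use:
  B0 def {f,h} use ∅
  B1 def {p,w} use ∅
  B2 def {f,p} use {p}
  B3 def {h} use {f}
  B4 def {p} use {f}
  B5 def {q} use {w}
  B6 def {q} use {f,w}
  B7 def {w} use {h}
  B8 def {p,w} use ∅
  B9 def {f} use ∅

Live sets:
  live B0: ∅→{f,h}
  live B1: {f,h}→{f,h,p,w}
  live B2: {p,w}→{f,w}
  live B3: {f,w}→{f,w}
  live B4: {f,h,w}→{f,h,w}
  live B5: {f,h,w}→{f,h}
  live B6: {f,w}→∅
  live B7: {f,h}→{f,h,w}
  live B8: ∅→∅
  live B9: ∅→∅

live-out(B3) = ["f", "w"]

Answer: ["f", "w"]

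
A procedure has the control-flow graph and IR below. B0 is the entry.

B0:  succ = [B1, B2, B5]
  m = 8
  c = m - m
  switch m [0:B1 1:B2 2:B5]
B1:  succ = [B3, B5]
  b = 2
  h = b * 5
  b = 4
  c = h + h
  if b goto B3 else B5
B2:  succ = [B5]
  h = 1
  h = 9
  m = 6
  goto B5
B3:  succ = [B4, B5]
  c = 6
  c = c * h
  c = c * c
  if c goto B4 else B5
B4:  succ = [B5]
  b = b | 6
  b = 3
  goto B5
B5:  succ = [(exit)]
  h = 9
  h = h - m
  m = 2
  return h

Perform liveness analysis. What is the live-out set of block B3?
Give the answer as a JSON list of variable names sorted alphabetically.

Answer: ["b", "m"]

Derivation:
Block summaries:
  B0: {c,m} / ∅
  B1: {b,c,h} / ∅
  B2: {h,m} / ∅
  B3: {c} / {h}
  B4: {b} / {b}
  B5: {h,m} / {m}

Live sets:
  B0: in=∅ out={m}
  B1: in={m} out={b,h,m}
  B2: in=∅ out={m}
  B3: in={b,h,m} out={b,m}
  B4: in={b,m} out={m}
  B5: in={m} out=∅

live-out(B3) = ["b", "m"]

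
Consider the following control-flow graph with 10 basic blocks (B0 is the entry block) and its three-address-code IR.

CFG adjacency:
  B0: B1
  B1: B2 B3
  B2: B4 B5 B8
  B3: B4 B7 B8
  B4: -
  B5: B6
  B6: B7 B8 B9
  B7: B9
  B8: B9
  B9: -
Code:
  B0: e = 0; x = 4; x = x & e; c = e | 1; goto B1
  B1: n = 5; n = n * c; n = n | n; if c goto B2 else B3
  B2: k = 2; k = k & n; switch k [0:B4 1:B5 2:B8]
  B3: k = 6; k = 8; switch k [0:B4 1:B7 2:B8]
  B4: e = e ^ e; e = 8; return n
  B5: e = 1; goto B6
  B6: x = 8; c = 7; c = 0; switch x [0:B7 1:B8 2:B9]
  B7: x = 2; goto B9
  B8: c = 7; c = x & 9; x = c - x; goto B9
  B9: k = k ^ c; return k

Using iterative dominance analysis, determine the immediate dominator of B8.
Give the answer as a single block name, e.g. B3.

Answer: B1

Analysis:
idom tree: B1←B0 B2←B1 B3←B1 B4←B1 B5←B2 B6←B5 B7←B1 B8←B1 B9←B1
Dom∩ at merges:
  B4: preds {B2,B3}: {B0,B1,B2} ∩ {B0,B1,B3} = {B0,B1}; idom=B1
  B7: preds {B3,B6}: {B0,B1,B3} ∩ {B0,B1,B2,B5,B6} = {B0,B1}; idom=B1
  B8: preds {B2,B3,B6}: {B0,B1,B2} ∩ {B0,B1,B3} ∩ {B0,B1,B2,B5,B6} = {B0,B1}; idom=B1
  B9: preds {B6,B7,B8}: {B0,B1,B2,B5,B6} ∩ {B0,B1,B7} ∩ {B0,B1,B8} = {B0,B1}; idom=B1

idom(B8) = B1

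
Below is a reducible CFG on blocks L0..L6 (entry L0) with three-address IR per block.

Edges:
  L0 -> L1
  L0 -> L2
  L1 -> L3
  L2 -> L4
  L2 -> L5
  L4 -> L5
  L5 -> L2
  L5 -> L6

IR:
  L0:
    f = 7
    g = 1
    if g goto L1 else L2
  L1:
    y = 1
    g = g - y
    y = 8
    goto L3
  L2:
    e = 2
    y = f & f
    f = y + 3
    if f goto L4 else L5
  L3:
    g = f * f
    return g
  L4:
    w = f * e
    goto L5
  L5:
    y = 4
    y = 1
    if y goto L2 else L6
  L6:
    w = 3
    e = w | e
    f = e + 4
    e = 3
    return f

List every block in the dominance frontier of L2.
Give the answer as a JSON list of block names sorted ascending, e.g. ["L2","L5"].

Answer: ["L2"]

Derivation:
idom tree: L1←L0 L2←L0 L3←L1 L4←L2 L5←L2 L6←L5
Dom∩ at merges:
  L2: preds {L0,L5}: {L0} ∩ {L0,L2,L5} = {L0}; idom=L0
  L5: preds {L2,L4}: {L0,L2} ∩ {L0,L2,L4} = {L0,L2}; idom=L2

DF walk-up:
  join L2 pred L0: · stop@L0
  join L2 pred L5: L5→L2 stop@L0
  join L5 pred L2: · stop@L2
  join L5 pred L4: L4 stop@L2
  DF(L0)=∅
  DF(L1)=∅
  DF(L2)={L2}
  DF(L3)=∅
  DF(L4)={L5}
  DF(L5)={L2}
  DF(L6)=∅

DF(L2) = ["L2"]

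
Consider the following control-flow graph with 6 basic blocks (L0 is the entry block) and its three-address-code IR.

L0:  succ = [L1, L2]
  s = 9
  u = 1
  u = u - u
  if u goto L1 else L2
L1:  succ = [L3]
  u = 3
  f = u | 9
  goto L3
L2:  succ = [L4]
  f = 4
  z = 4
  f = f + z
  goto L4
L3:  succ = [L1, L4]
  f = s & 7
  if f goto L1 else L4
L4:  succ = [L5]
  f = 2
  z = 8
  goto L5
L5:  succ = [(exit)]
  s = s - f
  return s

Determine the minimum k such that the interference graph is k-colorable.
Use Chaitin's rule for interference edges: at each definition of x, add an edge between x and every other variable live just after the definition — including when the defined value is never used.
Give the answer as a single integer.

Answer: 3

Analysis:
def/use:
  L0: def={s,u} ue=∅
  L1: def={f,u} ue=∅
  L2: def={f,z} ue=∅
  L3: def={f} ue={s}
  L4: def={f,z} ue=∅
  L5: def={s} ue={f,s}

Live sets:
  L0: in=∅ out={s}
  L1: in={s} out={s}
  L2: in={s} out={s}
  L3: in={s} out={s}
  L4: in={s} out={f,s}
  L5: in={f,s} out=∅

Conflict graph:
  f↔{s,z}
  s↔{f,u,z}
  u↔{s}
  z↔{f,s}

Colouring:
  lower bound: {f,s,z} mutually conflict ⇒ χ ≥ 3
  assign f→r1 s→r0 u→r1 z→r2 — no edge inside a register ⇒ χ ≤ 3
  χ = 3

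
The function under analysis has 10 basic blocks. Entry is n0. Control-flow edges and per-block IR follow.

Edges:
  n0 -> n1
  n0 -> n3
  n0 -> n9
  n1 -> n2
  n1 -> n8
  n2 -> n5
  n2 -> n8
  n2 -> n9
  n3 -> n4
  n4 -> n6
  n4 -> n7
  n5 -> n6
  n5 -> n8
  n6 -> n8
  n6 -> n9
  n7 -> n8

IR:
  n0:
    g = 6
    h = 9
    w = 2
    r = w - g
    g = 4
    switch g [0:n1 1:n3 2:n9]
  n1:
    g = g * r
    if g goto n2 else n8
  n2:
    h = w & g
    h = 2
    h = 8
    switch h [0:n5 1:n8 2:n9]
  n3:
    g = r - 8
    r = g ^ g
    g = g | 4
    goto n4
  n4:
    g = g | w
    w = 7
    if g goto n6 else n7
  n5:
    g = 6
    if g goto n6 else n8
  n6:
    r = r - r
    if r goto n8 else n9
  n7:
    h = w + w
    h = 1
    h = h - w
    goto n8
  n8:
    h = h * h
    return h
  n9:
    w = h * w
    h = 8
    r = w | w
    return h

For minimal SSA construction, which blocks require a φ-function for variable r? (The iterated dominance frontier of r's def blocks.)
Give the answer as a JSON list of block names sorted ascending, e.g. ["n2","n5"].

idom tree: n1←n0 n2←n1 n3←n0 n4←n3 n5←n2 n6←n0 n7←n4 n8←n0 n9←n0
Dom∩ at merges:
  n6: preds {n4,n5}: {n0,n3,n4} ∩ {n0,n1,n2,n5} = {n0}; idom=n0
  n8: preds {n1,n2,n5,n6,n7}: {n0,n1} ∩ {n0,n1,n2} ∩ {n0,n1,n2,n5} ∩ {n0,n6} ∩ {n0,n3,n4,n7} = {n0}; idom=n0
  n9: preds {n0,n2,n6}: {n0} ∩ {n0,n1,n2} ∩ {n0,n6} = {n0}; idom=n0

DF walk-up:
  n6←n4: walk n4→n3 to n0
  n6←n5: walk n5→n2→n1 to n0
  n8←n1: walk n1 to n0
  n8←n2: walk n2→n1 to n0
  n8←n5: walk n5→n2→n1 to n0
  n8←n6: walk n6 to n0
  n8←n7: walk n7→n4→n3 to n0
  n9←n0: walk · to n0
  n9←n2: walk n2→n1 to n0
  n9←n6: walk n6 to n0
  n0: DF=∅
  n1: DF={n6,n8,n9}
  n2: DF={n6,n8,n9}
  n3: DF={n6,n8}
  n4: DF={n6,n8}
  n5: DF={n6,n8}
  n6: DF={n8,n9}
  n7: DF={n8}
  n8: DF=∅
  n9: DF=∅

φ for r: defs {n0,n3,n6,n9}
  DF⁺ = {n6,n8,n9}

Answer: ["n6", "n8", "n9"]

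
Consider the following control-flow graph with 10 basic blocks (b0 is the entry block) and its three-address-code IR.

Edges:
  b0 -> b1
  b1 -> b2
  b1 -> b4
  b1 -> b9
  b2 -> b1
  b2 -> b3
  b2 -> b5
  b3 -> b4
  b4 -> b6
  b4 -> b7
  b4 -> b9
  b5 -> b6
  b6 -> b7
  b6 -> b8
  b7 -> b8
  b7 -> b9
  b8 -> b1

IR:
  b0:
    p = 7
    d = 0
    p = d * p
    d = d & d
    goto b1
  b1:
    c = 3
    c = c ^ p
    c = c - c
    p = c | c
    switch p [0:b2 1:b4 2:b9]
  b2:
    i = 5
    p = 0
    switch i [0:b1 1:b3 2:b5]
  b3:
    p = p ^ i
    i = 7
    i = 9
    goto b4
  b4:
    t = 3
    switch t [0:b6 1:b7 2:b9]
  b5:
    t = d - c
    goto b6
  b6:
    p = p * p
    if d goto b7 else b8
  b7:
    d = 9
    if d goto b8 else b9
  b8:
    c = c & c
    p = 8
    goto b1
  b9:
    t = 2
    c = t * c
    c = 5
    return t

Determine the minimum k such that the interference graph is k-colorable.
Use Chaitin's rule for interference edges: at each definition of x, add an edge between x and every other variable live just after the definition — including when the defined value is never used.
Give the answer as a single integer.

Per-block:
  b0 def {d,p} use ∅
  b1 def {c,p} use {p}
  b2 def {i,p} use ∅
  b3 def {i,p} use {i,p}
  b4 def {t} use ∅
  b5 def {t} use {c,d}
  b6 def {p} use {d,p}
  b7 def {d} use ∅
  b8 def {c,p} use {c}
  b9 def {c,t} use {c}

Backward fixpoint:
  live b0: ∅→{d,p}
  live b1: {d,p}→{c,d,p}
  live b2: {c,d}→{c,d,i,p}
  live b3: {c,d,i,p}→{c,d,p}
  live b4: {c,d,p}→{c,d,p}
  live b5: {c,d,p}→{c,d,p}
  live b6: {c,d,p}→{c,d}
  live b7: {c}→{c,d}
  live b8: {c,d}→{d,p}
  live b9: {c}→∅

Interference:
  c — {d,i,p,t}
  d — {c,i,p,t}
  i — {c,d,p}
  p — {c,d,i,t}
  t — {c,d,p}

Chromatic number:
  {c,d,i,p} pairwise interfere (4-clique) ⇒ χ ≥ 4
  assign c→c0 d→c1 i→c3 p→c2 t→c3 — no edge inside a register ⇒ χ ≤ 4
  χ = 4

Answer: 4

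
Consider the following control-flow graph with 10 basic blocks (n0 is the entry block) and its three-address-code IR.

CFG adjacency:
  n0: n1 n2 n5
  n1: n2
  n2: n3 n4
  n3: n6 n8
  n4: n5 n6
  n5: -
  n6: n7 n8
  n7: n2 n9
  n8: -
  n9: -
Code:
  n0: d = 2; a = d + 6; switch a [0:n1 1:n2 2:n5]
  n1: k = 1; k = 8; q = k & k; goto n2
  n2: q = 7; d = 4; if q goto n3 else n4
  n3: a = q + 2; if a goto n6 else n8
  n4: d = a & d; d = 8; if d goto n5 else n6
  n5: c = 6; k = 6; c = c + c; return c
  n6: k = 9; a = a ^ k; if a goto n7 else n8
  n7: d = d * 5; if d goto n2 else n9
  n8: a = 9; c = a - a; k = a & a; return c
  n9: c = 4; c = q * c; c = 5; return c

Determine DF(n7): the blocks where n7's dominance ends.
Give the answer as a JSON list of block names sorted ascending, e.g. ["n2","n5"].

Answer: ["n2"]

Analysis:
idom tree: n1←n0 n2←n0 n3←n2 n4←n2 n5←n0 n6←n2 n7←n6 n8←n2 n9←n7
Dom at joins:
  n2: preds {n0,n1,n7}: {n0} ∩ {n0,n1} ∩ {n0,n2,n6,n7} = {n0}; idom=n0
  n5: preds {n0,n4}: {n0} ∩ {n0,n2,n4} = {n0}; idom=n0
  n6: preds {n3,n4}: {n0,n2,n3} ∩ {n0,n2,n4} = {n0,n2}; idom=n2
  n8: preds {n3,n6}: {n0,n2,n3} ∩ {n0,n2,n6} = {n0,n2}; idom=n2

DF derivation:
  n2←n0: walk · to n0
  n2←n1: walk n1 to n0
  n2←n7: walk n7→n6→n2 to n0
  n5←n0: walk · to n0
  n5←n4: walk n4→n2 to n0
  n6←n3: walk n3 to n2
  n6←n4: walk n4 to n2
  n8←n3: walk n3 to n2
  n8←n6: walk n6 to n2
  n0: DF=∅
  n1: DF={n2}
  n2: DF={n2,n5}
  n3: DF={n6,n8}
  n4: DF={n5,n6}
  n5: DF=∅
  n6: DF={n2,n8}
  n7: DF={n2}
  n8: DF=∅
  n9: DF=∅

DF(n7) = ["n2"]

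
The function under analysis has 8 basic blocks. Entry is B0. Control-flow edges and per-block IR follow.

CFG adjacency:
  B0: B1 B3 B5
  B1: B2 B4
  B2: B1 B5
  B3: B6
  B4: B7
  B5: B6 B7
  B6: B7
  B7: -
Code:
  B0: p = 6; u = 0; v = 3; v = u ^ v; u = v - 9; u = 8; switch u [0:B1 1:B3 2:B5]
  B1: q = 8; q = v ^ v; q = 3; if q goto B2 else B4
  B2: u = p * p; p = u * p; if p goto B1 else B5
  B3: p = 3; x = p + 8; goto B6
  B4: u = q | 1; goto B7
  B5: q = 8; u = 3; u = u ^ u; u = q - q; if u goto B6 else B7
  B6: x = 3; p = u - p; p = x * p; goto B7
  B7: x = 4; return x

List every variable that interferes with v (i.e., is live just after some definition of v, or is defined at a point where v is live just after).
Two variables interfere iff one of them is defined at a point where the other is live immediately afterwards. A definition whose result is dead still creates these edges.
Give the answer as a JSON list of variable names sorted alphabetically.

Block summaries:
  B0: {p,u,v} / ∅
  B1: {q} / {v}
  B2: {p,u} / {p}
  B3: {p,x} / ∅
  B4: {u} / {q}
  B5: {q,u} / ∅
  B6: {p,x} / {p,u}
  B7: {x} / ∅

Live sets:
  B0 li=∅ lo={p,u,v}
  B1 li={p,v} lo={p,q,v}
  B2 li={p,v} lo={p,v}
  B3 li={u} lo={p,u}
  B4 li={q} lo=∅
  B5 li={p} lo={p,u}
  B6 li={p,u} lo=∅
  B7 li=∅ lo=∅

Interference:
  p — {q,u,v,x}
  q — {p,u,v}
  u — {p,q,v,x}
  v — {p,q,u}
  x — {p,u}

N(v) = ["p", "q", "u"]

Answer: ["p", "q", "u"]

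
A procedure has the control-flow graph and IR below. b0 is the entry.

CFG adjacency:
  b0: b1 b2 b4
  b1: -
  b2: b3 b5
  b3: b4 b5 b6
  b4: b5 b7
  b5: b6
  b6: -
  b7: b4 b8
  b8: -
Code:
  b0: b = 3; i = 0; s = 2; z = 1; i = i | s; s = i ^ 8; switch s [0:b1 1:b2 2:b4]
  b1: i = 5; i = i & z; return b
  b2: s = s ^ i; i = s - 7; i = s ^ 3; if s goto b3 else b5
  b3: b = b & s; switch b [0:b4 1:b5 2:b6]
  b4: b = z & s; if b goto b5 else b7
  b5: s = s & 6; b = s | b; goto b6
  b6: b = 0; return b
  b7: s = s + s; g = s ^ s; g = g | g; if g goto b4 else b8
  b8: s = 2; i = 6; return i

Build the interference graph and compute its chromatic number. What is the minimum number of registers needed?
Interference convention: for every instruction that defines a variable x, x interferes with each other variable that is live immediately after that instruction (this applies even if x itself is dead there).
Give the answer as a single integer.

Answer: 4

Working:
Per-block:
  b0 def {b,i,s,z} use ∅
  b1 def {i} use {b,z}
  b2 def {i,s} use {i,s}
  b3 def {b} use {b,s}
  b4 def {b} use {s,z}
  b5 def {b,s} use {b,s}
  b6 def {b} use ∅
  b7 def {g,s} use {s}
  b8 def {i,s} use ∅

Live sets:
  b0 li=∅ lo={b,i,s,z}
  b1 li={b,z} lo=∅
  b2 li={b,i,s,z} lo={b,s,z}
  b3 li={b,s,z} lo={b,s,z}
  b4 li={s,z} lo={b,s,z}
  b5 li={b,s} lo=∅
  b6 li=∅ lo=∅
  b7 li={s,z} lo={s,z}
  b8 li=∅ lo=∅

Interfere edges:
  b↔{i,s,z}
  g↔{s,z}
  i↔{b,s,z}
  s↔{b,g,i,z}
  z↔{b,g,i,s}

Chromatic number:
  {b,i,s,z} pairwise interfere (4-clique) ⇒ χ ≥ 4
  4-colouring: R0={s}  R1={z}  R2={b,g}  R3={i}
  χ = 4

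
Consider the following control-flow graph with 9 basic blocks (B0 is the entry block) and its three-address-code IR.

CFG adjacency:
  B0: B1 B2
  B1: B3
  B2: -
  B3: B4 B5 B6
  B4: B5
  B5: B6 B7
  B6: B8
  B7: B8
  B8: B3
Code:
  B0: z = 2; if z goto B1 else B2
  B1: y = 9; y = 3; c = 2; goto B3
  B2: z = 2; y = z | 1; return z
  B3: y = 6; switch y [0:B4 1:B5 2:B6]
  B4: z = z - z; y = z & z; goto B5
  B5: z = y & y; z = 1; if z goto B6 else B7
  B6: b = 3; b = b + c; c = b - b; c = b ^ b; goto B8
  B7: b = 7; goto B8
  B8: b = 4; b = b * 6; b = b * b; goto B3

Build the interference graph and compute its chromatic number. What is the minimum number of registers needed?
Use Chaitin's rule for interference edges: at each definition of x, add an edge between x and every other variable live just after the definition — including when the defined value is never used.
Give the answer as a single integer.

def/use:
  B0: {z} / ∅
  B1: {c,y} / ∅
  B2: {y,z} / ∅
  B3: {y} / ∅
  B4: {y,z} / {z}
  B5: {z} / {y}
  B6: {b,c} / {c}
  B7: {b} / ∅
  B8: {b} / ∅

Live sets:
  B0: in=∅ out={z}
  B1: in={z} out={c,z}
  B2: in=∅ out=∅
  B3: in={c,z} out={c,y,z}
  B4: in={c,z} out={c,y}
  B5: in={c,y} out={c,z}
  B6: in={c,z} out={c,z}
  B7: in={c,z} out={c,z}
  B8: in={c,z} out={c,z}

Interfere edges:
  b↔{c,z}
  c↔{b,y,z}
  y↔{c,z}
  z↔{b,c,y}

Registers:
  clique {b,c,z} ⇒ need ≥ 3
  assign b→c2 c→c0 y→c2 z→c1 — no edge inside a register ⇒ χ ≤ 3
  χ = 3

Answer: 3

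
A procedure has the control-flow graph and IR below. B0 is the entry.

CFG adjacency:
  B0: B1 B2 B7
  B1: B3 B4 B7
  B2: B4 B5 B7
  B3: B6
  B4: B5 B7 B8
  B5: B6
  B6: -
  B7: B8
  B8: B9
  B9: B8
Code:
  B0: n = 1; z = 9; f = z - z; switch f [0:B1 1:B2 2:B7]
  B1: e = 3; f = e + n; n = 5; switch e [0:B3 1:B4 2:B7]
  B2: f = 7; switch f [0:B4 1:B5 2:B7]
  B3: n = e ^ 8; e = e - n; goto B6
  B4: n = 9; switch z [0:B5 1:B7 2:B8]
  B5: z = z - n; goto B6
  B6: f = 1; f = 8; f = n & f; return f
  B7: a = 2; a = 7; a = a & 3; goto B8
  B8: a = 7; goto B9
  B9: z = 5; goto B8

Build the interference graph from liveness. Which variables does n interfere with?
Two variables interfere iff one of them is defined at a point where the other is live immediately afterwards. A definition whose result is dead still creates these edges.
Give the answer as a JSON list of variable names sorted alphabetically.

Block summaries:
  B0: def={f,n,z} ue=∅
  B1: def={e,f,n} ue={n}
  B2: def={f} ue=∅
  B3: def={e,n} ue={e}
  B4: def={n} ue={z}
  B5: def={z} ue={n,z}
  B6: def={f} ue={n}
  B7: def={a} ue=∅
  B8: def={a} ue=∅
  B9: def={z} ue=∅

Liveness:
  B0 li=∅ lo={n,z}
  B1 li={n,z} lo={e,z}
  B2 li={n,z} lo={n,z}
  B3 li={e} lo={n}
  B4 li={z} lo={n,z}
  B5 li={n,z} lo={n}
  B6 li={n} lo=∅
  B7 li=∅ lo=∅
  B8 li=∅ lo=∅
  B9 li=∅ lo=∅

Conflict graph:
  a↔∅
  e↔{f,n,z}
  f↔{e,n,z}
  n↔{e,f,z}
  z↔{e,f,n}

N(n) = ["e", "f", "z"]

Answer: ["e", "f", "z"]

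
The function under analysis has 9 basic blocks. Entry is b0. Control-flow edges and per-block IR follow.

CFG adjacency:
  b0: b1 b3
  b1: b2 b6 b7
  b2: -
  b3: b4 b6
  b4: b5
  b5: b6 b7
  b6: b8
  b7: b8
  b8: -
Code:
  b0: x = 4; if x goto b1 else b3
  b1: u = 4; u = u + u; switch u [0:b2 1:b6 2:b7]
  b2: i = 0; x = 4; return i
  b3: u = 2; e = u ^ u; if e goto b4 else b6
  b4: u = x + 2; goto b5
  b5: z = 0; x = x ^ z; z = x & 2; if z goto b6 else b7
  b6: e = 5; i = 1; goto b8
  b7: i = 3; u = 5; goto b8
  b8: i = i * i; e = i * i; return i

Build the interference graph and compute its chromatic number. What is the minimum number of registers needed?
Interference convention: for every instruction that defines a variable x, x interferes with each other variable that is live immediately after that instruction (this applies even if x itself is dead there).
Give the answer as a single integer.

def/use:
  b0: def={x} ue=∅
  b1: def={u} ue=∅
  b2: def={i,x} ue=∅
  b3: def={e,u} ue=∅
  b4: def={u} ue={x}
  b5: def={x,z} ue={x}
  b6: def={e,i} ue=∅
  b7: def={i,u} ue=∅
  b8: def={e,i} ue={i}

Backward fixpoint:
  b0: in=∅ out={x}
  b1: in=∅ out=∅
  b2: in=∅ out=∅
  b3: in={x} out={x}
  b4: in={x} out={x}
  b5: in={x} out=∅
  b6: in=∅ out={i}
  b7: in=∅ out={i}
  b8: in={i} out=∅

Interference:
  e — {i,x}
  i — {e,u,x}
  u — {i,x}
  x — {e,i,u,z}
  z — {x}

Colouring:
  lower bound: {e,i,x} mutually conflict ⇒ χ ≥ 3
  assign e→r2 i→r1 u→r2 x→r0 z→r1 — no edge inside a register ⇒ χ ≤ 3
  χ = 3

Answer: 3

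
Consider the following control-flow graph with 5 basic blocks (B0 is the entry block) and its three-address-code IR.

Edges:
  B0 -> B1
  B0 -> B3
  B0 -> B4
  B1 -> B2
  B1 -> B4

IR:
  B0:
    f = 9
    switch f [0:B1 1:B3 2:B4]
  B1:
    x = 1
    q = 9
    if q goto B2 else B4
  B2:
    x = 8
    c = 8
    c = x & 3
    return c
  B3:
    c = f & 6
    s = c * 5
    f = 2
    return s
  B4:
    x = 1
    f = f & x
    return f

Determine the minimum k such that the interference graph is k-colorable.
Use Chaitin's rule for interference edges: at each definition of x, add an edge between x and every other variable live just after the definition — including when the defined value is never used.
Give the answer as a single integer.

def/use:
  B0 def {f} use ∅
  B1 def {q,x} use ∅
  B2 def {c,x} use ∅
  B3 def {c,f,s} use {f}
  B4 def {f,x} use {f}

Liveness:
  B0: in=∅ out={f}
  B1: in={f} out={f}
  B2: in=∅ out=∅
  B3: in={f} out=∅
  B4: in={f} out=∅

Conflict graph:
  c — {x}
  f — {q,s,x}
  q — {f}
  s — {f}
  x — {c,f}

Chromatic number:
  clique {c,x} ⇒ need ≥ 2
  assign c→R0 f→R0 q→R1 s→R1 x→R1 — no edge inside a register ⇒ χ ≤ 2
  χ = 2

Answer: 2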